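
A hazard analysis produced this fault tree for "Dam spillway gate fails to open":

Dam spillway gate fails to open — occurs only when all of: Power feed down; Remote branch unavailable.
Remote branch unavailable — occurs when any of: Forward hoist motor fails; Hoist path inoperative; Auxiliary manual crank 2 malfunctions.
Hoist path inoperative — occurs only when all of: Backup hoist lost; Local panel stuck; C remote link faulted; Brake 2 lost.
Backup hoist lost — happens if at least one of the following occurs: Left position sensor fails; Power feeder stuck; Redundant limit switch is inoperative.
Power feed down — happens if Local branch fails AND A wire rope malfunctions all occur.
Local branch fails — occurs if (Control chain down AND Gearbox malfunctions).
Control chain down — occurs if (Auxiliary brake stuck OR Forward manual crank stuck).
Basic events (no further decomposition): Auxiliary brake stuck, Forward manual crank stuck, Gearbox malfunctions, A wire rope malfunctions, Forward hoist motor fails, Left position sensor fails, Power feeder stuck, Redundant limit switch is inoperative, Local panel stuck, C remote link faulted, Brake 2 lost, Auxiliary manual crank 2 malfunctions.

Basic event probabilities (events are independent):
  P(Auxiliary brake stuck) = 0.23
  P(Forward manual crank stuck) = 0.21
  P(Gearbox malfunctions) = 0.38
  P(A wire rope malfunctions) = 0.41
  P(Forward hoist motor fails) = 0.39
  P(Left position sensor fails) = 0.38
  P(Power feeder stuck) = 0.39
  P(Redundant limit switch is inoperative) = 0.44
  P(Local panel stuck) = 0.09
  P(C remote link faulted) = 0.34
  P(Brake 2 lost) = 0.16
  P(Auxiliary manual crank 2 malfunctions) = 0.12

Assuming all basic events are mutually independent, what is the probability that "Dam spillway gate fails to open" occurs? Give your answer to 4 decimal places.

P(Control chain down) [OR] = 1 − (1−0.23) × (1−0.21) = 0.391700
P(Local branch fails) [AND] = 0.391700 × 0.38 = 0.148846
P(Power feed down) [AND] = 0.148846 × 0.41 = 0.061027
P(Backup hoist lost) [OR] = 1 − (1−0.38) × (1−0.39) × (1−0.44) = 0.788208
P(Hoist path inoperative) [AND] = 0.788208 × 0.09 × 0.34 × 0.16 = 0.003859
P(Remote branch unavailable) [OR] = 1 − (1−0.39) × (1−0.003859) × (1−0.12) = 0.465272
P(Dam spillway gate fails to open) [AND] = 0.061027 × 0.465272 = 0.028394
Rounded to 4 decimal places: P(Dam spillway gate fails to open) ≈ 0.0284.

0.0284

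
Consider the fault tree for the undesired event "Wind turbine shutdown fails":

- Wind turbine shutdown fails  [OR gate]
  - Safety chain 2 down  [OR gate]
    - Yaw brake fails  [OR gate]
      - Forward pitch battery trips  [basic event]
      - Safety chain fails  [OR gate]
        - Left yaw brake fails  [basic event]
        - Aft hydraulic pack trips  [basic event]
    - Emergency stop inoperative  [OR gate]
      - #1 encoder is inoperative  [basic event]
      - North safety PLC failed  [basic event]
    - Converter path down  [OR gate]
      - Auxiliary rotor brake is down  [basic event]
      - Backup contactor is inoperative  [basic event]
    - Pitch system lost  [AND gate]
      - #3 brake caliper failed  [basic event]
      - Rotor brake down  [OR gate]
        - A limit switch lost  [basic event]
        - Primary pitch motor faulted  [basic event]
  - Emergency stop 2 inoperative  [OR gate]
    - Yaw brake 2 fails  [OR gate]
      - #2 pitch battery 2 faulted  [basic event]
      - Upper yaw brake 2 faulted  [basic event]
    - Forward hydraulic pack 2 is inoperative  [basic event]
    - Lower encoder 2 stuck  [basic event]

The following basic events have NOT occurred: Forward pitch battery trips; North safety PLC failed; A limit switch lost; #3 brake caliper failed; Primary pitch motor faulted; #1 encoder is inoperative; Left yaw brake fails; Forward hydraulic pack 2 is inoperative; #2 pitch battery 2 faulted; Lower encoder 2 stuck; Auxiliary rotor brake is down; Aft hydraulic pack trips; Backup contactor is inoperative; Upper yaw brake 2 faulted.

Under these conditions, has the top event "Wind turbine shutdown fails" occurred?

Safety chain fails [OR]: Left yaw brake fails=not, Aft hydraulic pack trips=not → no input occurs → does not occur.
Yaw brake fails [OR]: Forward pitch battery trips=not, Safety chain fails=not → no input occurs → does not occur.
Emergency stop inoperative [OR]: #1 encoder is inoperative=not, North safety PLC failed=not → no input occurs → does not occur.
Converter path down [OR]: Auxiliary rotor brake is down=not, Backup contactor is inoperative=not → no input occurs → does not occur.
Rotor brake down [OR]: A limit switch lost=not, Primary pitch motor faulted=not → no input occurs → does not occur.
Pitch system lost [AND]: #3 brake caliper failed=not, Rotor brake down=not → not all inputs occur → does not occur.
Safety chain 2 down [OR]: Yaw brake fails=not, Emergency stop inoperative=not, Converter path down=not, Pitch system lost=not → no input occurs → does not occur.
Yaw brake 2 fails [OR]: #2 pitch battery 2 faulted=not, Upper yaw brake 2 faulted=not → no input occurs → does not occur.
Emergency stop 2 inoperative [OR]: Yaw brake 2 fails=not, Forward hydraulic pack 2 is inoperative=not, Lower encoder 2 stuck=not → no input occurs → does not occur.
Wind turbine shutdown fails [OR]: Safety chain 2 down=not, Emergency stop 2 inoperative=not → no input occurs → does not occur.

No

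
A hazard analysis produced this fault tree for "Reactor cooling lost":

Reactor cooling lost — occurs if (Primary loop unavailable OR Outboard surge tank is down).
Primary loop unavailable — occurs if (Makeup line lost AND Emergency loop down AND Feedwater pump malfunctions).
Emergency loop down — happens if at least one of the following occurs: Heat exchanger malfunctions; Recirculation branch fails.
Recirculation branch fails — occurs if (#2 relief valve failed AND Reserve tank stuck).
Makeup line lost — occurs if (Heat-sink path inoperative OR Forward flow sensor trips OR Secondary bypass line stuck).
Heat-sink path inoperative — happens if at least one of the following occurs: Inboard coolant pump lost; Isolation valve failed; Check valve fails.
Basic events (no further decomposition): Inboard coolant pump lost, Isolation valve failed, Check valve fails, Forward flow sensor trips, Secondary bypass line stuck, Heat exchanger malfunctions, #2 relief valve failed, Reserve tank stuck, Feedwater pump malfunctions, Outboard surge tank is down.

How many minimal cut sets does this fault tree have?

11

Heat-sink path inoperative [OR]: union of children's cut sets → 3 cut set(s).
Makeup line lost [OR]: union of children's cut sets → 5 cut set(s).
Recirculation branch fails [AND]: one cut set from each child combined → 1 × 1 = 1 cut set(s).
Emergency loop down [OR]: union of children's cut sets → 2 cut set(s).
Primary loop unavailable [AND]: one cut set from each child combined → 5 × 2 × 1 = 10 cut set(s).
Reactor cooling lost [OR]: union of children's cut sets → 11 cut set(s).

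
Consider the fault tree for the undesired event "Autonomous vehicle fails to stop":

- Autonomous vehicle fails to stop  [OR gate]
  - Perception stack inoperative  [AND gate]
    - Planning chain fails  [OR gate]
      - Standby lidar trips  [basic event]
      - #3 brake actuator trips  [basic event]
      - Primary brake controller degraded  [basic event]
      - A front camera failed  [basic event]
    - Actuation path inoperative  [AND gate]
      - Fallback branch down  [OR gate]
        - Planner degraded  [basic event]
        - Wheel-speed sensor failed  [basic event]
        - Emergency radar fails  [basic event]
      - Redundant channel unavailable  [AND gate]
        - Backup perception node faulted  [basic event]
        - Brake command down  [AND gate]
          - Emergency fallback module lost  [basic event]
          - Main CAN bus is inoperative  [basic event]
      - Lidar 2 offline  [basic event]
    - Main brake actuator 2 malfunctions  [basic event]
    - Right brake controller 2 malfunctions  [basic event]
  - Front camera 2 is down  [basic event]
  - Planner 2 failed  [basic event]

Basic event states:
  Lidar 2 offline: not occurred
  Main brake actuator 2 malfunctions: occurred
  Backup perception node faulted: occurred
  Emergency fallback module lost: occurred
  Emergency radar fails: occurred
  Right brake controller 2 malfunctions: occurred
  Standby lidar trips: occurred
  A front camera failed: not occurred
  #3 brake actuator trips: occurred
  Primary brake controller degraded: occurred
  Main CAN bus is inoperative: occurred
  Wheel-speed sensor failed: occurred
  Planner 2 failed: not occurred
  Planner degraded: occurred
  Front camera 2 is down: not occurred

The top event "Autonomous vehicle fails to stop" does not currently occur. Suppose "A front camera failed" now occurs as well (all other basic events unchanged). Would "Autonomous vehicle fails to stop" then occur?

No

Counterfactual: set "A front camera failed" to occurred.
Planning chain fails [OR]: Standby lidar trips=occurs, #3 brake actuator trips=occurs, Primary brake controller degraded=occurs, A front camera failed=occurs → at least one input occurs → occurs.
Fallback branch down [OR]: Planner degraded=occurs, Wheel-speed sensor failed=occurs, Emergency radar fails=occurs → at least one input occurs → occurs.
Brake command down [AND]: Emergency fallback module lost=occurs, Main CAN bus is inoperative=occurs → all inputs occur → occurs.
Redundant channel unavailable [AND]: Backup perception node faulted=occurs, Brake command down=occurs → all inputs occur → occurs.
Actuation path inoperative [AND]: Fallback branch down=occurs, Redundant channel unavailable=occurs, Lidar 2 offline=not → not all inputs occur → does not occur.
Perception stack inoperative [AND]: Planning chain fails=occurs, Actuation path inoperative=not, Main brake actuator 2 malfunctions=occurs, Right brake controller 2 malfunctions=occurs → not all inputs occur → does not occur.
Autonomous vehicle fails to stop [OR]: Perception stack inoperative=not, Front camera 2 is down=not, Planner 2 failed=not → no input occurs → does not occur.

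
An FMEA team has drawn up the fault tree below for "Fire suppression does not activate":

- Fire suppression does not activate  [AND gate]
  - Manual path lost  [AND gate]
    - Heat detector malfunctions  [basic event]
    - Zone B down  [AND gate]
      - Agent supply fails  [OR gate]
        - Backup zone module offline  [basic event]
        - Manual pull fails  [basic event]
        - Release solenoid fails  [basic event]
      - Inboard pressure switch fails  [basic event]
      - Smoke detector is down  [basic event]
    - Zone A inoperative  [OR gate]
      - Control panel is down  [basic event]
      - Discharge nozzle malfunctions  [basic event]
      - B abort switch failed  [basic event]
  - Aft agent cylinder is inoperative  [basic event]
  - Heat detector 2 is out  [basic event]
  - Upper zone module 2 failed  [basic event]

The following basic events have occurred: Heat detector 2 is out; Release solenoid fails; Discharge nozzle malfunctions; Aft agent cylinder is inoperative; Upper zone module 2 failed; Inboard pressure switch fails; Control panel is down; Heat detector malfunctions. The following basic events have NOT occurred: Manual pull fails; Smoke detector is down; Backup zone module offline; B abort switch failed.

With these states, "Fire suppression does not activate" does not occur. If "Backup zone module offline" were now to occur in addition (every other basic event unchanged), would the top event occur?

No

Counterfactual: set "Backup zone module offline" to occurred.
Agent supply fails [OR]: Backup zone module offline=occurs, Manual pull fails=not, Release solenoid fails=occurs → at least one input occurs → occurs.
Zone B down [AND]: Agent supply fails=occurs, Inboard pressure switch fails=occurs, Smoke detector is down=not → not all inputs occur → does not occur.
Zone A inoperative [OR]: Control panel is down=occurs, Discharge nozzle malfunctions=occurs, B abort switch failed=not → at least one input occurs → occurs.
Manual path lost [AND]: Heat detector malfunctions=occurs, Zone B down=not, Zone A inoperative=occurs → not all inputs occur → does not occur.
Fire suppression does not activate [AND]: Manual path lost=not, Aft agent cylinder is inoperative=occurs, Heat detector 2 is out=occurs, Upper zone module 2 failed=occurs → not all inputs occur → does not occur.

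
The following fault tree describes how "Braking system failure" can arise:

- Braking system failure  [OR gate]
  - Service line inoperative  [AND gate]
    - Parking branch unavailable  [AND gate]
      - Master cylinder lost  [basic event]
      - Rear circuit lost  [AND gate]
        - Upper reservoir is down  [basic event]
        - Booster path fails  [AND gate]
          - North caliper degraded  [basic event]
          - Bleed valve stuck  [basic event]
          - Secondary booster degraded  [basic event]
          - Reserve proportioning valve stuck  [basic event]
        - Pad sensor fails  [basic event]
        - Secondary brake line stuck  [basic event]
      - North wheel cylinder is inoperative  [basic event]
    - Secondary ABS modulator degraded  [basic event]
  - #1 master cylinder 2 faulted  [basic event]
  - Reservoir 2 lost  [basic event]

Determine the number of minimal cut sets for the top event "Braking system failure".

Booster path fails [AND]: one cut set from each child combined → 1 × 1 × 1 × 1 = 1 cut set(s).
Rear circuit lost [AND]: one cut set from each child combined → 1 × 1 × 1 × 1 = 1 cut set(s).
Parking branch unavailable [AND]: one cut set from each child combined → 1 × 1 × 1 = 1 cut set(s).
Service line inoperative [AND]: one cut set from each child combined → 1 × 1 = 1 cut set(s).
Braking system failure [OR]: union of children's cut sets → 3 cut set(s).
Minimal cut sets: {Bleed valve stuck, Master cylinder lost, North caliper degraded, North wheel cylinder is inoperative, Pad sensor fails, Reserve proportioning valve stuck, Secondary ABS modulator degraded, Secondary booster degraded, Secondary brake line stuck, Upper reservoir is down}; {#1 master cylinder 2 faulted}; {Reservoir 2 lost}.

3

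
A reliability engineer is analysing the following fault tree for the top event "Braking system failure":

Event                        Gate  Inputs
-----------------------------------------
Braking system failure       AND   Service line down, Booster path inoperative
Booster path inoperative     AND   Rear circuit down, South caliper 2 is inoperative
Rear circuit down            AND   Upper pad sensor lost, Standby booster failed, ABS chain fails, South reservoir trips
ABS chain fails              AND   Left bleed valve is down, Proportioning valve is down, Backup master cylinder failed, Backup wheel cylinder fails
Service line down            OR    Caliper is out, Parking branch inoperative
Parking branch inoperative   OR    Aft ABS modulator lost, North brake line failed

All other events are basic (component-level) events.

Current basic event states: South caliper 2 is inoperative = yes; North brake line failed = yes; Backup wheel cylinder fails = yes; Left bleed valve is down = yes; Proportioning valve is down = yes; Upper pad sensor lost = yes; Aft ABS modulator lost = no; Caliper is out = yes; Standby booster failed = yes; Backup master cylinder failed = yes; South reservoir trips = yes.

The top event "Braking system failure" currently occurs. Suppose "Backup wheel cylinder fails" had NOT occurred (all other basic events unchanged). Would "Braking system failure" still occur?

No

Counterfactual: set "Backup wheel cylinder fails" to not occurred.
Parking branch inoperative [OR]: Aft ABS modulator lost=not, North brake line failed=occurs → at least one input occurs → occurs.
Service line down [OR]: Caliper is out=occurs, Parking branch inoperative=occurs → at least one input occurs → occurs.
ABS chain fails [AND]: Left bleed valve is down=occurs, Proportioning valve is down=occurs, Backup master cylinder failed=occurs, Backup wheel cylinder fails=not → not all inputs occur → does not occur.
Rear circuit down [AND]: Upper pad sensor lost=occurs, Standby booster failed=occurs, ABS chain fails=not, South reservoir trips=occurs → not all inputs occur → does not occur.
Booster path inoperative [AND]: Rear circuit down=not, South caliper 2 is inoperative=occurs → not all inputs occur → does not occur.
Braking system failure [AND]: Service line down=occurs, Booster path inoperative=not → not all inputs occur → does not occur.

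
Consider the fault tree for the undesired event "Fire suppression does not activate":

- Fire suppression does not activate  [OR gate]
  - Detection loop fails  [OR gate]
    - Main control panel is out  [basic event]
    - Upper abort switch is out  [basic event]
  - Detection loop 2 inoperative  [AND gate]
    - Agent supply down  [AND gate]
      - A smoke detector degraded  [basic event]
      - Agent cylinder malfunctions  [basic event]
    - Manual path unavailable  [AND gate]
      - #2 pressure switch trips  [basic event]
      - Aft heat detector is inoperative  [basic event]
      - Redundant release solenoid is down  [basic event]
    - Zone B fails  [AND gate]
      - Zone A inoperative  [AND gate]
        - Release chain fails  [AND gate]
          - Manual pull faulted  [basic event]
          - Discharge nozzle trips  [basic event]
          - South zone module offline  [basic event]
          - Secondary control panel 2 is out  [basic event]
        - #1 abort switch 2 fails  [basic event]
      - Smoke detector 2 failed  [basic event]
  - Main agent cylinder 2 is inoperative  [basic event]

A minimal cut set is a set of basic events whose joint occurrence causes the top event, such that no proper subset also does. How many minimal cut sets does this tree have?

Detection loop fails [OR]: union of children's cut sets → 2 cut set(s).
Agent supply down [AND]: one cut set from each child combined → 1 × 1 = 1 cut set(s).
Manual path unavailable [AND]: one cut set from each child combined → 1 × 1 × 1 = 1 cut set(s).
Release chain fails [AND]: one cut set from each child combined → 1 × 1 × 1 × 1 = 1 cut set(s).
Zone A inoperative [AND]: one cut set from each child combined → 1 × 1 = 1 cut set(s).
Zone B fails [AND]: one cut set from each child combined → 1 × 1 = 1 cut set(s).
Detection loop 2 inoperative [AND]: one cut set from each child combined → 1 × 1 × 1 = 1 cut set(s).
Fire suppression does not activate [OR]: union of children's cut sets → 4 cut set(s).
Minimal cut sets: {Main control panel is out}; {Upper abort switch is out}; {#1 abort switch 2 fails, #2 pressure switch trips, A smoke detector degraded, Aft heat detector is inoperative, Agent cylinder malfunctions, Discharge nozzle trips, Manual pull faulted, Redundant release solenoid is down, Secondary control panel 2 is out, Smoke detector 2 failed, South zone module offline}; {Main agent cylinder 2 is inoperative}.

4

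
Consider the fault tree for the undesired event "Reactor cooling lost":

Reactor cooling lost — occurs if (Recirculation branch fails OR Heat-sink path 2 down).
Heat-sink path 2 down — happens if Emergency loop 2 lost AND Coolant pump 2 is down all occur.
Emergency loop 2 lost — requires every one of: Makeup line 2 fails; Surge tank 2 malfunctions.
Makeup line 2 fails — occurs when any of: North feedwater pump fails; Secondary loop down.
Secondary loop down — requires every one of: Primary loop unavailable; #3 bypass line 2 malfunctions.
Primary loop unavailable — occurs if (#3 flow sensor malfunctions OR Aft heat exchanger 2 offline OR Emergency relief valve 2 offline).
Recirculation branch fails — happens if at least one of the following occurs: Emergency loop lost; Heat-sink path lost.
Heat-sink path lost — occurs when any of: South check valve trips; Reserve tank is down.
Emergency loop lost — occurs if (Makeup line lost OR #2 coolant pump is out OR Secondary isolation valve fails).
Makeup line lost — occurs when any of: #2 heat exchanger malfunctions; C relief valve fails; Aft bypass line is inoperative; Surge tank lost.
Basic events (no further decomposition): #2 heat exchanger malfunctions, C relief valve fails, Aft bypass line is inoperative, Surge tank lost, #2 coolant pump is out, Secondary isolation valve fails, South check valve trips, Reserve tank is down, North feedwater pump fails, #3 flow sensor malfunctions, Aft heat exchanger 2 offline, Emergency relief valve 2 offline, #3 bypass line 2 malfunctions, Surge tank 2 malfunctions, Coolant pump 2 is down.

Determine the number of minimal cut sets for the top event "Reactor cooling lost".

Makeup line lost [OR]: union of children's cut sets → 4 cut set(s).
Emergency loop lost [OR]: union of children's cut sets → 6 cut set(s).
Heat-sink path lost [OR]: union of children's cut sets → 2 cut set(s).
Recirculation branch fails [OR]: union of children's cut sets → 8 cut set(s).
Primary loop unavailable [OR]: union of children's cut sets → 3 cut set(s).
Secondary loop down [AND]: one cut set from each child combined → 3 × 1 = 3 cut set(s).
Makeup line 2 fails [OR]: union of children's cut sets → 4 cut set(s).
Emergency loop 2 lost [AND]: one cut set from each child combined → 4 × 1 = 4 cut set(s).
Heat-sink path 2 down [AND]: one cut set from each child combined → 4 × 1 = 4 cut set(s).
Reactor cooling lost [OR]: union of children's cut sets → 12 cut set(s).

12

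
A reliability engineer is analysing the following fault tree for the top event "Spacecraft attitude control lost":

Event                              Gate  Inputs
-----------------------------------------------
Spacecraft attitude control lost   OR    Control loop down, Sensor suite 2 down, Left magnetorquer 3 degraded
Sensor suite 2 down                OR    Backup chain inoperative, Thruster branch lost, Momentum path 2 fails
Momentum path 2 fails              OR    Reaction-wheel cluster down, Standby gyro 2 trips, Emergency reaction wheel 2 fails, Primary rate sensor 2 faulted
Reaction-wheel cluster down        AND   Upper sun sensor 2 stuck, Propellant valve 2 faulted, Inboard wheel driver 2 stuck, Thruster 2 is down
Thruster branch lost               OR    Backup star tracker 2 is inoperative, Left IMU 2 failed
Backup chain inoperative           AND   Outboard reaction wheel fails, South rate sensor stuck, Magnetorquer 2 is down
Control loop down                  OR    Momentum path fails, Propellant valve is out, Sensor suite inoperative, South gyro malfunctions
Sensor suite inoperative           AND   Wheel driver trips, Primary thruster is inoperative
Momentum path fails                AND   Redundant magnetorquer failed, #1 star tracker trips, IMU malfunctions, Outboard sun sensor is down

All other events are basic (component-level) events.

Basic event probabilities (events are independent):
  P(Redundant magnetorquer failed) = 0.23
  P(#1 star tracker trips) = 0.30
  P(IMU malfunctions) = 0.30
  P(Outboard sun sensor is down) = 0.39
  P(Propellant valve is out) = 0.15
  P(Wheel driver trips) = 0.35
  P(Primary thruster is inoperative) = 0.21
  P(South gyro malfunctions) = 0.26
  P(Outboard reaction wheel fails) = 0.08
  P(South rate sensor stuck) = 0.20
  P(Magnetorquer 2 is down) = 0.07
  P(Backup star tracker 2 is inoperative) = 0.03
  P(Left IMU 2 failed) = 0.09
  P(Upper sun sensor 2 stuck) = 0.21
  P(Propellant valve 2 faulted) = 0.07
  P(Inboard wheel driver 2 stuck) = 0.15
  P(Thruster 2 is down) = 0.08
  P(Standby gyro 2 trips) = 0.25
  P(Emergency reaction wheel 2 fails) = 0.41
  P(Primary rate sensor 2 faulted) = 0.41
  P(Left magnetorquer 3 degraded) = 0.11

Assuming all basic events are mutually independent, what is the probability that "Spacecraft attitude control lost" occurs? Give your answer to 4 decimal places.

P(Momentum path fails) [AND] = 0.23 × 0.30 × 0.30 × 0.39 = 0.008073
P(Sensor suite inoperative) [AND] = 0.35 × 0.21 = 0.073500
P(Control loop down) [OR] = 1 − (1−0.008073) × (1−0.15) × (1−0.073500) × (1−0.26) = 0.421936
P(Backup chain inoperative) [AND] = 0.08 × 0.20 × 0.07 = 0.001120
P(Thruster branch lost) [OR] = 1 − (1−0.03) × (1−0.09) = 0.117300
P(Reaction-wheel cluster down) [AND] = 0.21 × 0.07 × 0.15 × 0.08 = 0.000176
P(Momentum path 2 fails) [OR] = 1 − (1−0.000176) × (1−0.25) × (1−0.41) × (1−0.41) = 0.738971
P(Sensor suite 2 down) [OR] = 1 − (1−0.001120) × (1−0.117300) × (1−0.738971) = 0.769848
P(Spacecraft attitude control lost) [OR] = 1 − (1−0.421936) × (1−0.769848) × (1−0.11) = 0.881592
Rounded to 4 decimal places: P(Spacecraft attitude control lost) ≈ 0.8816.

0.8816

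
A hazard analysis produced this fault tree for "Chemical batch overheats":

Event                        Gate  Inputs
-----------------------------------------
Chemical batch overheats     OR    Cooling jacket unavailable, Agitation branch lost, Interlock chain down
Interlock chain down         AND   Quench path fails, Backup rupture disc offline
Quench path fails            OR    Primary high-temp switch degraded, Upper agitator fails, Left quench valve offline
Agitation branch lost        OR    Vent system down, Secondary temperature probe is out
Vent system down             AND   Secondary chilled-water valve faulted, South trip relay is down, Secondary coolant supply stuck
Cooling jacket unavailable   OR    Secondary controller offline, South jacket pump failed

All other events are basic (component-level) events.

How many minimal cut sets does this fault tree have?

7

Cooling jacket unavailable [OR]: union of children's cut sets → 2 cut set(s).
Vent system down [AND]: one cut set from each child combined → 1 × 1 × 1 = 1 cut set(s).
Agitation branch lost [OR]: union of children's cut sets → 2 cut set(s).
Quench path fails [OR]: union of children's cut sets → 3 cut set(s).
Interlock chain down [AND]: one cut set from each child combined → 3 × 1 = 3 cut set(s).
Chemical batch overheats [OR]: union of children's cut sets → 7 cut set(s).
Minimal cut sets: {Secondary controller offline}; {South jacket pump failed}; {Secondary chilled-water valve faulted, Secondary coolant supply stuck, South trip relay is down}; {Secondary temperature probe is out}; {Backup rupture disc offline, Primary high-temp switch degraded}; {Backup rupture disc offline, Upper agitator fails}; {Backup rupture disc offline, Left quench valve offline}.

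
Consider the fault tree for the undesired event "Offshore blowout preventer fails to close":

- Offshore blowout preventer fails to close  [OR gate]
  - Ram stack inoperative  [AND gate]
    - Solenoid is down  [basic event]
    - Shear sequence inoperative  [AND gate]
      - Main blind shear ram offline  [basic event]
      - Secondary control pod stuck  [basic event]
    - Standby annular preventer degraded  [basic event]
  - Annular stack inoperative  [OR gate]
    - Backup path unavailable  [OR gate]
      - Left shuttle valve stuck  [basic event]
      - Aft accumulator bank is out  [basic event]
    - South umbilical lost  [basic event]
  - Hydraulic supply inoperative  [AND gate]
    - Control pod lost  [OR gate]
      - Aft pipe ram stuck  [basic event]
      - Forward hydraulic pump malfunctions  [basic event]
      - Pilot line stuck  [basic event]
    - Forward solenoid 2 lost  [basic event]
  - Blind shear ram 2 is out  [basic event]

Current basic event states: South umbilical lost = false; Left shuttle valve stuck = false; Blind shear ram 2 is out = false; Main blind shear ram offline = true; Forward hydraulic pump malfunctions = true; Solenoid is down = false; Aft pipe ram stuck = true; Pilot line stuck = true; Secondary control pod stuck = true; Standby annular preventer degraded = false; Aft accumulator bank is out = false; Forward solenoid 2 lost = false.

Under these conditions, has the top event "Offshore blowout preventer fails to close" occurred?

No

Shear sequence inoperative [AND]: Main blind shear ram offline=occurs, Secondary control pod stuck=occurs → all inputs occur → occurs.
Ram stack inoperative [AND]: Solenoid is down=not, Shear sequence inoperative=occurs, Standby annular preventer degraded=not → not all inputs occur → does not occur.
Backup path unavailable [OR]: Left shuttle valve stuck=not, Aft accumulator bank is out=not → no input occurs → does not occur.
Annular stack inoperative [OR]: Backup path unavailable=not, South umbilical lost=not → no input occurs → does not occur.
Control pod lost [OR]: Aft pipe ram stuck=occurs, Forward hydraulic pump malfunctions=occurs, Pilot line stuck=occurs → at least one input occurs → occurs.
Hydraulic supply inoperative [AND]: Control pod lost=occurs, Forward solenoid 2 lost=not → not all inputs occur → does not occur.
Offshore blowout preventer fails to close [OR]: Ram stack inoperative=not, Annular stack inoperative=not, Hydraulic supply inoperative=not, Blind shear ram 2 is out=not → no input occurs → does not occur.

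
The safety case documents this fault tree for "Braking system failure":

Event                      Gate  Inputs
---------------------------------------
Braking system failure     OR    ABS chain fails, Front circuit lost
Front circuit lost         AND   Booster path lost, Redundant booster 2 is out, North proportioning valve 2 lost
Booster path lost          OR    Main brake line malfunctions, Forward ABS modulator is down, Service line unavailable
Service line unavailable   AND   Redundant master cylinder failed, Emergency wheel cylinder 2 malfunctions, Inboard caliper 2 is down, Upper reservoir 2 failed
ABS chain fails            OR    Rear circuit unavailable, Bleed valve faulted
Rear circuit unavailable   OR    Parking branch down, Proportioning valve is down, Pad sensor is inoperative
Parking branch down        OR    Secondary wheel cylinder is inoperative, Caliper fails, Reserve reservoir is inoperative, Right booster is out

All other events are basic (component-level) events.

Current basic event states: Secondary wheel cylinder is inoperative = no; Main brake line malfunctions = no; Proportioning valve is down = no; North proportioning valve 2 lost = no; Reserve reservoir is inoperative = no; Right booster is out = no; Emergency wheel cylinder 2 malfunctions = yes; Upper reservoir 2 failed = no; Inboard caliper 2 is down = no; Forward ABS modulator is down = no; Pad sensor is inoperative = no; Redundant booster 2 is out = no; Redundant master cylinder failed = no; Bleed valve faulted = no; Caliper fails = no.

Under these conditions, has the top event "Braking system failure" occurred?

Parking branch down [OR]: Secondary wheel cylinder is inoperative=not, Caliper fails=not, Reserve reservoir is inoperative=not, Right booster is out=not → no input occurs → does not occur.
Rear circuit unavailable [OR]: Parking branch down=not, Proportioning valve is down=not, Pad sensor is inoperative=not → no input occurs → does not occur.
ABS chain fails [OR]: Rear circuit unavailable=not, Bleed valve faulted=not → no input occurs → does not occur.
Service line unavailable [AND]: Redundant master cylinder failed=not, Emergency wheel cylinder 2 malfunctions=occurs, Inboard caliper 2 is down=not, Upper reservoir 2 failed=not → not all inputs occur → does not occur.
Booster path lost [OR]: Main brake line malfunctions=not, Forward ABS modulator is down=not, Service line unavailable=not → no input occurs → does not occur.
Front circuit lost [AND]: Booster path lost=not, Redundant booster 2 is out=not, North proportioning valve 2 lost=not → not all inputs occur → does not occur.
Braking system failure [OR]: ABS chain fails=not, Front circuit lost=not → no input occurs → does not occur.

No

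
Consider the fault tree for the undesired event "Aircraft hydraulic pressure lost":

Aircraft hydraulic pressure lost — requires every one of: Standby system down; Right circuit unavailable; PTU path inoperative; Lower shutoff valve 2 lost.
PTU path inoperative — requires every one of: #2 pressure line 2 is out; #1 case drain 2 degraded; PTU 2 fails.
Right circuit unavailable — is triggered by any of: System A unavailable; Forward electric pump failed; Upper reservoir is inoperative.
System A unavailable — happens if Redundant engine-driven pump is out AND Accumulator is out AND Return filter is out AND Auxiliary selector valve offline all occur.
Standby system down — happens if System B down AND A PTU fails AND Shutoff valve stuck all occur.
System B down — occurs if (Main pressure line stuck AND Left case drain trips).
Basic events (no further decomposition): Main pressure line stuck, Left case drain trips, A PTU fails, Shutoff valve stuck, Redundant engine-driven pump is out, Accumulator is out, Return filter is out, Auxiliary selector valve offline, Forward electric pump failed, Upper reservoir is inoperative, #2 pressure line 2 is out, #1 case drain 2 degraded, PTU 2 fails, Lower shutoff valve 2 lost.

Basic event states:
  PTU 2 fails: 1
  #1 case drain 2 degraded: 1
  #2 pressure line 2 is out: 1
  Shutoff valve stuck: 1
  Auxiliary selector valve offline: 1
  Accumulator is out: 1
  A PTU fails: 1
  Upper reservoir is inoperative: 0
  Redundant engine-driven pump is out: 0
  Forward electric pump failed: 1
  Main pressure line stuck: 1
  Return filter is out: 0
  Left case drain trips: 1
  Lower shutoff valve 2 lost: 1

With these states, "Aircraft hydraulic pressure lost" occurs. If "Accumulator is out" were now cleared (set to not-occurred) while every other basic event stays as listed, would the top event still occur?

Yes

Counterfactual: set "Accumulator is out" to not occurred.
System B down [AND]: Main pressure line stuck=occurs, Left case drain trips=occurs → all inputs occur → occurs.
Standby system down [AND]: System B down=occurs, A PTU fails=occurs, Shutoff valve stuck=occurs → all inputs occur → occurs.
System A unavailable [AND]: Redundant engine-driven pump is out=not, Accumulator is out=not, Return filter is out=not, Auxiliary selector valve offline=occurs → not all inputs occur → does not occur.
Right circuit unavailable [OR]: System A unavailable=not, Forward electric pump failed=occurs, Upper reservoir is inoperative=not → at least one input occurs → occurs.
PTU path inoperative [AND]: #2 pressure line 2 is out=occurs, #1 case drain 2 degraded=occurs, PTU 2 fails=occurs → all inputs occur → occurs.
Aircraft hydraulic pressure lost [AND]: Standby system down=occurs, Right circuit unavailable=occurs, PTU path inoperative=occurs, Lower shutoff valve 2 lost=occurs → all inputs occur → occurs.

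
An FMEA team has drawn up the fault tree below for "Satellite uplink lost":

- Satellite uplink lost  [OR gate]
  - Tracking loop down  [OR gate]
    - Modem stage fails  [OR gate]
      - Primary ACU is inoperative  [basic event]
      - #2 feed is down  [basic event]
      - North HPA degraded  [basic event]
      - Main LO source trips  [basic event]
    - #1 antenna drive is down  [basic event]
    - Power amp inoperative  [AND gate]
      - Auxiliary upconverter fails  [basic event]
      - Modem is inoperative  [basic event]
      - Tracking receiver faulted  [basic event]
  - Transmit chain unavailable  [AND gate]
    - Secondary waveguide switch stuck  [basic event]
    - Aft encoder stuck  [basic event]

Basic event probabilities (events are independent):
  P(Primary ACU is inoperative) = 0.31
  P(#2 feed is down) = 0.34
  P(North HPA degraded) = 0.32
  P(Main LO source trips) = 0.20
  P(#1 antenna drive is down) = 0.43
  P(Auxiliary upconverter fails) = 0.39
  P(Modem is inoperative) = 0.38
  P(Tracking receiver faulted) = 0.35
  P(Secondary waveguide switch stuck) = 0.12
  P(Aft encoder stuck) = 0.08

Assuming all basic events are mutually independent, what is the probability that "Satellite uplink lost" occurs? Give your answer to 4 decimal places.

P(Modem stage fails) [OR] = 1 − (1−0.31) × (1−0.34) × (1−0.32) × (1−0.20) = 0.752262
P(Power amp inoperative) [AND] = 0.39 × 0.38 × 0.35 = 0.051870
P(Tracking loop down) [OR] = 1 − (1−0.752262) × (1−0.43) × (1−0.051870) = 0.866114
P(Transmit chain unavailable) [AND] = 0.12 × 0.08 = 0.009600
P(Satellite uplink lost) [OR] = 1 − (1−0.866114) × (1−0.009600) = 0.867399
Rounded to 4 decimal places: P(Satellite uplink lost) ≈ 0.8674.

0.8674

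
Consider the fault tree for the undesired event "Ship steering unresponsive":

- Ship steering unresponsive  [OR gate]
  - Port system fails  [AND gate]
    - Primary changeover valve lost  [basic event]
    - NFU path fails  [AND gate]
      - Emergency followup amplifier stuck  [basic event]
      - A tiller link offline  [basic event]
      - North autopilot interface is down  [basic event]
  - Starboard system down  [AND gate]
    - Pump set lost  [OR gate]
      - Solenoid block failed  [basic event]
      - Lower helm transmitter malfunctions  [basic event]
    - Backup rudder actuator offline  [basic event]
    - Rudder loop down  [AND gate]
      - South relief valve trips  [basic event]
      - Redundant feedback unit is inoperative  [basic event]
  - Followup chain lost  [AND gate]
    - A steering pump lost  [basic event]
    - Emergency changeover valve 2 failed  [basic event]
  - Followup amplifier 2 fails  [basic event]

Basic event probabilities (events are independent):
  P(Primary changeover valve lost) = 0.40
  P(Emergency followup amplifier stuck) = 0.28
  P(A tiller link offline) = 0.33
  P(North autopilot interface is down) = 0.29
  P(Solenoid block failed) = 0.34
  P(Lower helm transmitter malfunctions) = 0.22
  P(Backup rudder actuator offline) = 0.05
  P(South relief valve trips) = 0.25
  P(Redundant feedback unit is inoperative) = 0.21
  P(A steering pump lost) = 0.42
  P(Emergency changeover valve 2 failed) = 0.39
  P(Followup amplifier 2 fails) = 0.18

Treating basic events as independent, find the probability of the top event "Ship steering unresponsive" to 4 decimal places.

0.3225

P(NFU path fails) [AND] = 0.28 × 0.33 × 0.29 = 0.026796
P(Port system fails) [AND] = 0.40 × 0.026796 = 0.010718
P(Pump set lost) [OR] = 1 − (1−0.34) × (1−0.22) = 0.485200
P(Rudder loop down) [AND] = 0.25 × 0.21 = 0.052500
P(Starboard system down) [AND] = 0.485200 × 0.05 × 0.052500 = 0.001274
P(Followup chain lost) [AND] = 0.42 × 0.39 = 0.163800
P(Ship steering unresponsive) [OR] = 1 − (1−0.010718) × (1−0.001274) × (1−0.163800) × (1−0.18) = 0.322529
Rounded to 4 decimal places: P(Ship steering unresponsive) ≈ 0.3225.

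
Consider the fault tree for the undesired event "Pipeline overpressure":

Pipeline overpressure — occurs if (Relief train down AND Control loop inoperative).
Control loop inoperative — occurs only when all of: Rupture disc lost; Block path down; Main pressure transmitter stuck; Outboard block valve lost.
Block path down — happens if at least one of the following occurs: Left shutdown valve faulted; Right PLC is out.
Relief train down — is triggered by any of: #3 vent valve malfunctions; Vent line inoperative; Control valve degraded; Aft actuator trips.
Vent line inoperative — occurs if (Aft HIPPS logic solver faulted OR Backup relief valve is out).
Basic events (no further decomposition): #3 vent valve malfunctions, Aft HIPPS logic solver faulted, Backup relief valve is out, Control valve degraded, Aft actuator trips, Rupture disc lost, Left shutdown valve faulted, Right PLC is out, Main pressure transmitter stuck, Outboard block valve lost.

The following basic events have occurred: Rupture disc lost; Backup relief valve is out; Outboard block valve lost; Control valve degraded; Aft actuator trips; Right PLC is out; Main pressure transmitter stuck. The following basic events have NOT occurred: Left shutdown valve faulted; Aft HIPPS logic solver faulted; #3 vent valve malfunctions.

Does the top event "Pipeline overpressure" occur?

Yes

Vent line inoperative [OR]: Aft HIPPS logic solver faulted=not, Backup relief valve is out=occurs → at least one input occurs → occurs.
Relief train down [OR]: #3 vent valve malfunctions=not, Vent line inoperative=occurs, Control valve degraded=occurs, Aft actuator trips=occurs → at least one input occurs → occurs.
Block path down [OR]: Left shutdown valve faulted=not, Right PLC is out=occurs → at least one input occurs → occurs.
Control loop inoperative [AND]: Rupture disc lost=occurs, Block path down=occurs, Main pressure transmitter stuck=occurs, Outboard block valve lost=occurs → all inputs occur → occurs.
Pipeline overpressure [AND]: Relief train down=occurs, Control loop inoperative=occurs → all inputs occur → occurs.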